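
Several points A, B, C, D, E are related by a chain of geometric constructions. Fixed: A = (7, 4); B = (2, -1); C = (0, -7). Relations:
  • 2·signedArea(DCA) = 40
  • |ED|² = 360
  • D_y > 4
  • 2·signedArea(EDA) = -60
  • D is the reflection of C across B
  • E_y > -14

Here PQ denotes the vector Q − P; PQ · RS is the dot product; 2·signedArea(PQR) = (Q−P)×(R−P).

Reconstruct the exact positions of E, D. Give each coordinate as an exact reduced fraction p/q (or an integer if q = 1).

D = (4, 5)
E = (-2, -13)

1. D_x = 4  [D is the reflection of C across B]
2. D_y = 5  [D is the reflection of C across B]
   → D = (4, 5)
3. E_x = -2  [line 1·x + 3·y + 41 = 0 ∩ |ED|² = 360]
4. E_y = -13  [line 1·x + 3·y + 41 = 0 ∩ |ED|² = 360]
   → E = (-2, -13)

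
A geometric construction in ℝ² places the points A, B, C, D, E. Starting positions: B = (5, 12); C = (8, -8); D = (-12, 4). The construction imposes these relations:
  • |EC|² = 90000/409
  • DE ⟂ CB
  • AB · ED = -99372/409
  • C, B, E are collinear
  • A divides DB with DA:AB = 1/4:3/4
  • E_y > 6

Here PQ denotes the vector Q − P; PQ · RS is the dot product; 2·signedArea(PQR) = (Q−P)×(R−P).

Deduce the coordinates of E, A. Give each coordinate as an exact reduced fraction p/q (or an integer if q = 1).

A = (-31/4, 6)
E = (2372/409, 2728/409)

1. E_x = 2372/409  [C, B, E are collinear ∩ DE ⟂ CB]
2. E_y = 2728/409  [C, B, E are collinear ∩ DE ⟂ CB]
   → E = (2372/409, 2728/409)
3. A_x = -31/4  [A divides DB with DA:AB = 1/4:3/4]
4. A_y = 6  [A divides DB with DA:AB = 1/4:3/4]
   → A = (-31/4, 6)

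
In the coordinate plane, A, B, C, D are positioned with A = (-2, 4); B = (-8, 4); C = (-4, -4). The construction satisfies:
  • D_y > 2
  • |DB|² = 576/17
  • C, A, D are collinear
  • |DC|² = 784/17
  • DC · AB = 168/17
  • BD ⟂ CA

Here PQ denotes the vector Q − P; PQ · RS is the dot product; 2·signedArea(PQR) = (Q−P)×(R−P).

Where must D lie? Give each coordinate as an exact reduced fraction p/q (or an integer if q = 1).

1. D_x = -40/17  [C, A, D are collinear ∩ BD ⟂ CA]
2. D_y = 44/17  [C, A, D are collinear ∩ BD ⟂ CA]
   → D = (-40/17, 44/17)

D = (-40/17, 44/17)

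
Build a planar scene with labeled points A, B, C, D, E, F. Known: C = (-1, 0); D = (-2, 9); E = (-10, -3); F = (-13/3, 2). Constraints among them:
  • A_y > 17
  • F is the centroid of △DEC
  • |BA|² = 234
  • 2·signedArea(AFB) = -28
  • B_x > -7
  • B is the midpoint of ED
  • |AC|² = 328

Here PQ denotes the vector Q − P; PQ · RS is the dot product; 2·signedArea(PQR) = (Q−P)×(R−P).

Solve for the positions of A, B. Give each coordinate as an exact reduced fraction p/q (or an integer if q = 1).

1. B_x = -6  [B is the midpoint of ED]
2. B_y = 3  [B is the midpoint of ED]
   → B = (-6, 3)
3. A_x = -3  [line -1·x + -5/3·y + 27 = 0 ∩ |AC|² = 328]
4. A_y = 18  [line -1·x + -5/3·y + 27 = 0 ∩ |AC|² = 328]
   → A = (-3, 18)

A = (-3, 18)
B = (-6, 3)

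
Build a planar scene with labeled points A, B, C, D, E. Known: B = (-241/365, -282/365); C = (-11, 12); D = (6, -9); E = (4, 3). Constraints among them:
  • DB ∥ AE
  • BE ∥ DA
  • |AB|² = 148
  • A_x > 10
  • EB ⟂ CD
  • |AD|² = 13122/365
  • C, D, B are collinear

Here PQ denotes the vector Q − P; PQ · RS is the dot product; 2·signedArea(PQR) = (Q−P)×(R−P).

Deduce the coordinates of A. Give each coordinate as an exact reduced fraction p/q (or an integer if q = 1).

1. A_x = 3891/365  [DB ∥ AE ∩ BE ∥ DA]
2. A_y = -1908/365  [DB ∥ AE ∩ BE ∥ DA]
   → A = (3891/365, -1908/365)

A = (3891/365, -1908/365)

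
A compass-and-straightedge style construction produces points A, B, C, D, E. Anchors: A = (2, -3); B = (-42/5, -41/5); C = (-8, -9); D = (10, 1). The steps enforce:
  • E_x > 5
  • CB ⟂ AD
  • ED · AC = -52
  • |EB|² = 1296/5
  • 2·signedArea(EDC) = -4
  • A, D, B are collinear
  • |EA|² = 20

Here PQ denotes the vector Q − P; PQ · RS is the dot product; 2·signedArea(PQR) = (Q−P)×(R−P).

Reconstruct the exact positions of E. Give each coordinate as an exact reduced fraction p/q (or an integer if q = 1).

1. E_x = 6  [2·signedArea(EDC) = -4 ∩ ED · AC = -52]
2. E_y = -1  [2·signedArea(EDC) = -4 ∩ ED · AC = -52]
   → E = (6, -1)

E = (6, -1)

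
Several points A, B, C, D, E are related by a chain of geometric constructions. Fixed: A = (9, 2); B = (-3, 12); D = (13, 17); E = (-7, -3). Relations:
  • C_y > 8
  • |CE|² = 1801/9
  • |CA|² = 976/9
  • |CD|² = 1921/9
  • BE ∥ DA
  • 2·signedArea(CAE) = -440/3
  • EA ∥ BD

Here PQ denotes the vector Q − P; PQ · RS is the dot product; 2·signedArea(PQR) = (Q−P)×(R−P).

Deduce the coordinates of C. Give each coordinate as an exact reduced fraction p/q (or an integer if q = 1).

C = (1, 26/3)

1. C_x = 1  [line 5·x + -16·y + 401/3 = 0 ∩ |CE|² = 1801/9]
2. C_y = 26/3  [line 5·x + -16·y + 401/3 = 0 ∩ |CE|² = 1801/9]
   → C = (1, 26/3)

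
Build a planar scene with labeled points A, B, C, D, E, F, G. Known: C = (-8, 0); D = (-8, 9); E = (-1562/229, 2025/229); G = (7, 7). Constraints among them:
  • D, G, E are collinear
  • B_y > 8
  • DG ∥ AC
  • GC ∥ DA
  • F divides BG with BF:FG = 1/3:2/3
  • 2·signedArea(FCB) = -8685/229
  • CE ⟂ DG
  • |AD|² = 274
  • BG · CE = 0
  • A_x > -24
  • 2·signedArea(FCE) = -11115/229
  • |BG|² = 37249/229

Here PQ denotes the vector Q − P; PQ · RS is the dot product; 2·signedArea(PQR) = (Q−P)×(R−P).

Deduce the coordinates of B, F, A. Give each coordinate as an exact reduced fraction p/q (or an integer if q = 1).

1. B_x = -1292/229  [line -270/229·x + -2025/229·y + 16065/229 = 0 ∩ |BG|² = 37249/229]
2. B_y = 1989/229  [line -270/229·x + -2025/229·y + 16065/229 = 0 ∩ |BG|² = 37249/229]
   → B = (-1292/229, 1989/229)
3. F_x = -327/229  [F divides BG with BF:FG = 1/3:2/3]
4. F_y = 5581/687  [F divides BG with BF:FG = 1/3:2/3]
   → F = (-327/229, 5581/687)
5. A_x = -23  [DG ∥ AC ∩ GC ∥ DA]
6. A_y = 2  [DG ∥ AC ∩ GC ∥ DA]
   → A = (-23, 2)

A = (-23, 2)
B = (-1292/229, 1989/229)
F = (-327/229, 5581/687)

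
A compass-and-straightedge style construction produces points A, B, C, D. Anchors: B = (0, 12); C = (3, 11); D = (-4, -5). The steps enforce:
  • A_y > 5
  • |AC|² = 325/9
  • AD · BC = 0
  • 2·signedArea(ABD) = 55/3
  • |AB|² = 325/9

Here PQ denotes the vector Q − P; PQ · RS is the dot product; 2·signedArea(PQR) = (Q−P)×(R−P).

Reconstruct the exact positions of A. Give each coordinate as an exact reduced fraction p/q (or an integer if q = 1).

A = (-1/3, 6)

1. A_x = -1/3  [AD · BC = 0 ∩ 2·signedArea(ABD) = 55/3]
2. A_y = 6  [AD · BC = 0 ∩ 2·signedArea(ABD) = 55/3]
   → A = (-1/3, 6)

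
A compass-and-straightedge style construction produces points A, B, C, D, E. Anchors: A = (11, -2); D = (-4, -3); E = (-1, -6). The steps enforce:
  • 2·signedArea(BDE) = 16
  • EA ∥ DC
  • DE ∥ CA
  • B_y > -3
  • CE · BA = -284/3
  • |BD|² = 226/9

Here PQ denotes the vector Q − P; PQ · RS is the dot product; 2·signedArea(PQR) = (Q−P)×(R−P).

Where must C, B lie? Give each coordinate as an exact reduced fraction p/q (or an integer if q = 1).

B = (1, -8/3)
C = (8, 1)

1. C_x = 8  [DE ∥ CA ∩ EA ∥ DC]
2. C_y = 1  [DE ∥ CA ∩ EA ∥ DC]
   → C = (8, 1)
3. B_x = 1  [2·signedArea(BDE) = 16 ∩ CE · BA = -284/3]
4. B_y = -8/3  [2·signedArea(BDE) = 16 ∩ CE · BA = -284/3]
   → B = (1, -8/3)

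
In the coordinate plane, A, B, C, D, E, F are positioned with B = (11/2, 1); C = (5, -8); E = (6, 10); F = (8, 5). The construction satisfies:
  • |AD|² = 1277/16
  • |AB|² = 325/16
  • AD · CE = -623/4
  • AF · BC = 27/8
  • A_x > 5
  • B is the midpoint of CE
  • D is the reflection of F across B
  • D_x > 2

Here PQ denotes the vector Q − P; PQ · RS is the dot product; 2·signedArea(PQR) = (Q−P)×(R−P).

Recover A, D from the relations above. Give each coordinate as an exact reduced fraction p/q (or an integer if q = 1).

1. A_x = 23/4  [line 1/2·x + 9·y + -419/8 = 0 ∩ |AB|² = 325/16]
2. A_y = 11/2  [line 1/2·x + 9·y + -419/8 = 0 ∩ |AB|² = 325/16]
   → A = (23/4, 11/2)
3. D_x = 3  [D is the reflection of F across B]
4. D_y = -3  [D is the reflection of F across B]
   → D = (3, -3)

A = (23/4, 11/2)
D = (3, -3)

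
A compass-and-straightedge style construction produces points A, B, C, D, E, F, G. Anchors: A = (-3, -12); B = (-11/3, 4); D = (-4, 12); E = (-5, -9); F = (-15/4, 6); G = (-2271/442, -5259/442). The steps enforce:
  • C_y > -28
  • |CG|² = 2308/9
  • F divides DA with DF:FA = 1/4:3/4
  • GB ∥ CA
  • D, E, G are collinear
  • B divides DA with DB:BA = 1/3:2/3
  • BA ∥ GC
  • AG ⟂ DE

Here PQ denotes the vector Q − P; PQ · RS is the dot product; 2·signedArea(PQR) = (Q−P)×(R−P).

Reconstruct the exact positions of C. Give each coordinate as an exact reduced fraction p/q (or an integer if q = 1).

1. C_x = -5929/1326  [GB ∥ CA ∩ BA ∥ GC]
2. C_y = -12331/442  [GB ∥ CA ∩ BA ∥ GC]
   → C = (-5929/1326, -12331/442)

C = (-5929/1326, -12331/442)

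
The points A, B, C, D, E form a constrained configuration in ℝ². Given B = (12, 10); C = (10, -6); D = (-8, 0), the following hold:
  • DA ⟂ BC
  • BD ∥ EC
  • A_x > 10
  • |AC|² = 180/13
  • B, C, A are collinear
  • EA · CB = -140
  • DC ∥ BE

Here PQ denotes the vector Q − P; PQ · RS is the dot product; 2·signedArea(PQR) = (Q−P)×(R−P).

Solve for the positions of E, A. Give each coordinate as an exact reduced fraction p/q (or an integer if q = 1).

A = (136/13, -30/13)
E = (30, 4)

1. E_x = 30  [BD ∥ EC ∩ DC ∥ BE]
2. E_y = 4  [BD ∥ EC ∩ DC ∥ BE]
   → E = (30, 4)
3. A_x = 136/13  [B, C, A are collinear ∩ DA ⟂ BC]
4. A_y = -30/13  [B, C, A are collinear ∩ DA ⟂ BC]
   → A = (136/13, -30/13)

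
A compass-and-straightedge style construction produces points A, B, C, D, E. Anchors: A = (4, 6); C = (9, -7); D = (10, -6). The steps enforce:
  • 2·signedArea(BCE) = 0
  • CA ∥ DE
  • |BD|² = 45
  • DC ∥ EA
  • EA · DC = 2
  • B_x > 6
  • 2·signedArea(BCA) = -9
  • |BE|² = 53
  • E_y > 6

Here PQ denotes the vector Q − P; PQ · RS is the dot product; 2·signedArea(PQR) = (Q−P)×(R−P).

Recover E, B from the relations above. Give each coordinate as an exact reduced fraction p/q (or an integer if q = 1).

B = (7, 0)
E = (5, 7)

1. E_x = 5  [DC ∥ EA ∩ CA ∥ DE]
2. E_y = 7  [DC ∥ EA ∩ CA ∥ DE]
   → E = (5, 7)
3. B_x = 7  [2·signedArea(BCE) = 0 ∩ 2·signedArea(BCA) = -9]
4. B_y = 0  [2·signedArea(BCE) = 0 ∩ 2·signedArea(BCA) = -9]
   → B = (7, 0)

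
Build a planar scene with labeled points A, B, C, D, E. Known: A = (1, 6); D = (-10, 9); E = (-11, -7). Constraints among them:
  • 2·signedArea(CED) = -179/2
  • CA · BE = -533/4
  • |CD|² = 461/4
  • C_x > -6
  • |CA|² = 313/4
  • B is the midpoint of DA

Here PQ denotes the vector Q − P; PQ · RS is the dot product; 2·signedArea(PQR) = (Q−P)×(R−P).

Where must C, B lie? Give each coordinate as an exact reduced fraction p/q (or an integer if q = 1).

1. B_x = -9/2  [B is the midpoint of DA]
2. B_y = 15/2  [B is the midpoint of DA]
   → B = (-9/2, 15/2)
3. C_x = -5  [CA · BE = -533/4 ∩ 2·signedArea(CED) = -179/2]
4. C_y = -1/2  [CA · BE = -533/4 ∩ 2·signedArea(CED) = -179/2]
   → C = (-5, -1/2)

B = (-9/2, 15/2)
C = (-5, -1/2)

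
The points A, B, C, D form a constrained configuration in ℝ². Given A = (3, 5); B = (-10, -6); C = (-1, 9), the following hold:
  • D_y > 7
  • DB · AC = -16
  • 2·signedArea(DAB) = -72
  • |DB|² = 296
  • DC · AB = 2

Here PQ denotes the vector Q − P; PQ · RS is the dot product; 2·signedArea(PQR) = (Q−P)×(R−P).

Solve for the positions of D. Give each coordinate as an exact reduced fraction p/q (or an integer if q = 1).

D = (0, 8)

1. D_x = 0  [DB · AC = -16 ∩ 2·signedArea(DAB) = -72]
2. D_y = 8  [DB · AC = -16 ∩ 2·signedArea(DAB) = -72]
   → D = (0, 8)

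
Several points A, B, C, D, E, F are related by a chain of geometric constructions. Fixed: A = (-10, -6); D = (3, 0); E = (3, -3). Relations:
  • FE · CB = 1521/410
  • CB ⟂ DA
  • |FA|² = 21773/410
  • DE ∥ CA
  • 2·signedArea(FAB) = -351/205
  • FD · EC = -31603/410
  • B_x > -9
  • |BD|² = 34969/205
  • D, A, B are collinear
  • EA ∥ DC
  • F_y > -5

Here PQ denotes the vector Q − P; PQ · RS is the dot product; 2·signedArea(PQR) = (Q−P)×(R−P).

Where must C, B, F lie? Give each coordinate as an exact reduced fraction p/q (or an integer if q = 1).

1. C_x = -10  [DE ∥ CA ∩ EA ∥ DC]
2. C_y = -3  [DE ∥ CA ∩ EA ∥ DC]
   → C = (-10, -3)
3. B_x = -1816/205  [D, A, B are collinear ∩ CB ⟂ DA]
4. B_y = -1122/205  [D, A, B are collinear ∩ CB ⟂ DA]
   → B = (-1816/205, -1122/205)
5. F_x = -1201/410  [FD · EC = -31603/410 ∩ FE · CB = 1521/410]
6. F_y = -1737/410  [FD · EC = -31603/410 ∩ FE · CB = 1521/410]
   → F = (-1201/410, -1737/410)

B = (-1816/205, -1122/205)
C = (-10, -3)
F = (-1201/410, -1737/410)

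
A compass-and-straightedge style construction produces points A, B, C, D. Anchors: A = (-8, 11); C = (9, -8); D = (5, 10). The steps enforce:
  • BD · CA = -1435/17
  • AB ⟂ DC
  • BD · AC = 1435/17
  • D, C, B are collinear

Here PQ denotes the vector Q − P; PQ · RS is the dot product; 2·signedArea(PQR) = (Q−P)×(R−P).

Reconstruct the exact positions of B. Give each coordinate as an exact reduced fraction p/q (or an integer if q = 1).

1. B_x = 71/17  [D, C, B are collinear ∩ AB ⟂ DC]
2. B_y = 233/17  [D, C, B are collinear ∩ AB ⟂ DC]
   → B = (71/17, 233/17)

B = (71/17, 233/17)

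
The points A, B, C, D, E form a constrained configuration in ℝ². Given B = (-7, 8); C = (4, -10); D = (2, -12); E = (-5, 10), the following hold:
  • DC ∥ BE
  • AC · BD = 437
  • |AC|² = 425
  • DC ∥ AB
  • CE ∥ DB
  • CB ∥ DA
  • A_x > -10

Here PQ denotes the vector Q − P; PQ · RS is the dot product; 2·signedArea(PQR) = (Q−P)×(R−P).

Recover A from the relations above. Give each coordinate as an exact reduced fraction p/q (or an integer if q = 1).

1. A_x = -9  [DC ∥ AB ∩ CB ∥ DA]
2. A_y = 6  [DC ∥ AB ∩ CB ∥ DA]
   → A = (-9, 6)

A = (-9, 6)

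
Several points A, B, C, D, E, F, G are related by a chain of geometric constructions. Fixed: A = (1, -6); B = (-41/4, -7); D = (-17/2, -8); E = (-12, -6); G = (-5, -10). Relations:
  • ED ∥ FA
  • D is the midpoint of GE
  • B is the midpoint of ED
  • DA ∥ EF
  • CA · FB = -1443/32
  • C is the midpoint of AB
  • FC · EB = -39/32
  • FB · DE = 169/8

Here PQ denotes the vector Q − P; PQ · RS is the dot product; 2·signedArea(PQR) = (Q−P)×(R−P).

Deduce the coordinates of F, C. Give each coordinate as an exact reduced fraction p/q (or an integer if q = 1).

1. F_x = -5/2  [ED ∥ FA ∩ DA ∥ EF]
2. F_y = -4  [ED ∥ FA ∩ DA ∥ EF]
   → F = (-5/2, -4)
3. C_x = -37/8  [C is the midpoint of AB]
4. C_y = -13/2  [C is the midpoint of AB]
   → C = (-37/8, -13/2)

C = (-37/8, -13/2)
F = (-5/2, -4)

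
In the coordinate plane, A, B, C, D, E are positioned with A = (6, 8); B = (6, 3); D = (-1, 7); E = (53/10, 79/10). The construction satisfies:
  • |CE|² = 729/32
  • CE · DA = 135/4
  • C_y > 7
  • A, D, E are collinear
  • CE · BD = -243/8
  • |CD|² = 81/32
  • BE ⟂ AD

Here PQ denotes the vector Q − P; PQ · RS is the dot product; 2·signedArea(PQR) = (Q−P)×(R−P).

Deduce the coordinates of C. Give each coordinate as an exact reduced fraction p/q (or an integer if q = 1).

1. C_x = 23/40  [CE · BD = -243/8 ∩ CE · DA = 135/4]
2. C_y = 289/40  [CE · BD = -243/8 ∩ CE · DA = 135/4]
   → C = (23/40, 289/40)

C = (23/40, 289/40)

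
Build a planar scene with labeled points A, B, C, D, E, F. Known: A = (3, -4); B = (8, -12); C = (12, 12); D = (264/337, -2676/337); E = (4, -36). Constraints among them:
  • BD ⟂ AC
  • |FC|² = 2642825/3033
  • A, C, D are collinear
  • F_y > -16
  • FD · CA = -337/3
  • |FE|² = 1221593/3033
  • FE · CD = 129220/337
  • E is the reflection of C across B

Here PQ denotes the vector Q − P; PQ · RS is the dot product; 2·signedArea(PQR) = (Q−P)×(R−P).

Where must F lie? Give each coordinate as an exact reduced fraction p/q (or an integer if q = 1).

F = (2623/1011, -16156/1011)

1. F_x = 2623/1011  [line 3780/337·x + 6720/337·y + 97580/337 = 0 ∩ |FE|² = 1221593/3033]
2. F_y = -16156/1011  [line 3780/337·x + 6720/337·y + 97580/337 = 0 ∩ |FE|² = 1221593/3033]
   → F = (2623/1011, -16156/1011)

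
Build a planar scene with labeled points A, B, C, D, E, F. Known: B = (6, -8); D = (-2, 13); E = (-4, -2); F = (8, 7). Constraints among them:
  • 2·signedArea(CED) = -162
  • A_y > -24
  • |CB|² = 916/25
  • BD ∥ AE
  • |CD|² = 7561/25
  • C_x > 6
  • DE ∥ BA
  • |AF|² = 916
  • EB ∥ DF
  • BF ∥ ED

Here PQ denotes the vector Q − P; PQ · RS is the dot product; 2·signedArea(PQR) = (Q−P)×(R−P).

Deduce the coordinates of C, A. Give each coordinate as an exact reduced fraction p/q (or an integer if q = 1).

A = (4, -23)
C = (34/5, -2)

1. C_x = 34/5  [line -15·x + 2·y + 106 = 0 ∩ |CB|² = 916/25]
2. C_y = -2  [line -15·x + 2·y + 106 = 0 ∩ |CB|² = 916/25]
   → C = (34/5, -2)
3. A_x = 4  [BD ∥ AE ∩ DE ∥ BA]
4. A_y = -23  [BD ∥ AE ∩ DE ∥ BA]
   → A = (4, -23)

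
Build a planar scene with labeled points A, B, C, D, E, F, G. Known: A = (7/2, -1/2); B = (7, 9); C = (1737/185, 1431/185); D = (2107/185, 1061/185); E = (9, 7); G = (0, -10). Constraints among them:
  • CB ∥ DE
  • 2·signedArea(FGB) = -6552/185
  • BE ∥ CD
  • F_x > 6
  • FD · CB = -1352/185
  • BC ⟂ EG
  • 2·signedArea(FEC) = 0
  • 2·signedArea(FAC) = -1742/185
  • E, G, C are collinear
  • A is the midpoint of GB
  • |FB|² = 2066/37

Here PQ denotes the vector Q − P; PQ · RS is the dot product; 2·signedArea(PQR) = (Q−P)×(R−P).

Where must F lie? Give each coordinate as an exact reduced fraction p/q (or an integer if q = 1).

F = (1134/185, 292/185)

1. F_x = 1134/185  [2·signedArea(FEC) = 0 ∩ 2·signedArea(FAC) = -1742/185]
2. F_y = 292/185  [2·signedArea(FEC) = 0 ∩ 2·signedArea(FAC) = -1742/185]
   → F = (1134/185, 292/185)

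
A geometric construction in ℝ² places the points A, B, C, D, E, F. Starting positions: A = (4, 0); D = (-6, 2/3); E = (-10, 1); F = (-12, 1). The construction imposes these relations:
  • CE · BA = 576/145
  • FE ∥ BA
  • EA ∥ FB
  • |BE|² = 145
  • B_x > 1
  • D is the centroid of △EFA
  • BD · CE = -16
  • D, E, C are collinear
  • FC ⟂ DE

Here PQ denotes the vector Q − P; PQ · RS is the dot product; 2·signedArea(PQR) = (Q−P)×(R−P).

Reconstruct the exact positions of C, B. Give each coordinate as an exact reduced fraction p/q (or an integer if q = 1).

B = (2, 0)
C = (-1738/145, 169/145)

1. C_x = -1738/145  [D, E, C are collinear ∩ FC ⟂ DE]
2. C_y = 169/145  [D, E, C are collinear ∩ FC ⟂ DE]
   → C = (-1738/145, 169/145)
3. B_x = 2  [FE ∥ BA ∩ EA ∥ FB]
4. B_y = 0  [FE ∥ BA ∩ EA ∥ FB]
   → B = (2, 0)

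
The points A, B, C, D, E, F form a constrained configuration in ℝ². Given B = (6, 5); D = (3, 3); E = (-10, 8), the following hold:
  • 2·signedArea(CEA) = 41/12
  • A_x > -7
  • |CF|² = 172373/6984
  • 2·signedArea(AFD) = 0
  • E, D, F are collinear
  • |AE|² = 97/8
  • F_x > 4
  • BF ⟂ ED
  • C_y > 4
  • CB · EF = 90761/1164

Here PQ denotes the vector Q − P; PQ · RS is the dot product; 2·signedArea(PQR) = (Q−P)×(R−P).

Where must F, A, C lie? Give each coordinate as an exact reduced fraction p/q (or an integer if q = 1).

1. F_x = 959/194  [E, D, F are collinear ∩ BF ⟂ ED]
2. F_y = 437/194  [E, D, F are collinear ∩ BF ⟂ ED]
   → F = (959/194, 437/194)
3. A_x = -27/4  [line -145/194·x + -377/194·y + 783/97 = 0 ∩ |AE|² = 97/8]
4. A_y = 27/4  [line -145/194·x + -377/194·y + 783/97 = 0 ∩ |AE|² = 97/8]
   → A = (-27/4, 27/4)
5. C_x = 3/4  [2·signedArea(CEA) = 41/12 ∩ CB · EF = 90761/1164]
6. C_y = 59/12  [2·signedArea(CEA) = 41/12 ∩ CB · EF = 90761/1164]
   → C = (3/4, 59/12)

A = (-27/4, 27/4)
C = (3/4, 59/12)
F = (959/194, 437/194)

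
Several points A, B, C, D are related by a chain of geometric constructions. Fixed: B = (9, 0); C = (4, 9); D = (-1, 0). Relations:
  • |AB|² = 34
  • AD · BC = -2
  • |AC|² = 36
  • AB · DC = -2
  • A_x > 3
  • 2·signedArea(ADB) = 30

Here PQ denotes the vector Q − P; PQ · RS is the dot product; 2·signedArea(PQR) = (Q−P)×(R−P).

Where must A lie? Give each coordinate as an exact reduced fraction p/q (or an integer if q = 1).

A = (4, 3)

1. A_x = 4  [AD · BC = -2 ∩ 2·signedArea(ADB) = 30]
2. A_y = 3  [AD · BC = -2 ∩ 2·signedArea(ADB) = 30]
   → A = (4, 3)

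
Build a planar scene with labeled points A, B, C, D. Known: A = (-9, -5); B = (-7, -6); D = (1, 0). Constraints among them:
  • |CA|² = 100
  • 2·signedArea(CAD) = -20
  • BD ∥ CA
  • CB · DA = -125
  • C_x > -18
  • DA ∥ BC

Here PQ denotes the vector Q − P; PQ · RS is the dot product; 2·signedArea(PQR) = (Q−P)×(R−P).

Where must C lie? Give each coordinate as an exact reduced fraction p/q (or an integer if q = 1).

C = (-17, -11)

1. C_x = -17  [BD ∥ CA ∩ DA ∥ BC]
2. C_y = -11  [BD ∥ CA ∩ DA ∥ BC]
   → C = (-17, -11)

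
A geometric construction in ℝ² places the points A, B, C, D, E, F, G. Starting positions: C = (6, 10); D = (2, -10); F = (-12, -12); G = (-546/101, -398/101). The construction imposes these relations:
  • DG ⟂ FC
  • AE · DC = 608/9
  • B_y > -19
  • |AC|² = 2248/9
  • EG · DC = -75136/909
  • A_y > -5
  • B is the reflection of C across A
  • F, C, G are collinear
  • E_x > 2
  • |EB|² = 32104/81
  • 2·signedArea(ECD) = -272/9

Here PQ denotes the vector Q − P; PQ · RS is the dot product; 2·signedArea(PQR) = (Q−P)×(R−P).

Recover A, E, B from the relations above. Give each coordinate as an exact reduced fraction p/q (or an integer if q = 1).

A = (-4/3, -4)
B = (-26/3, -18)
E = (20/9, -4/3)

1. E_x = 20/9  [2·signedArea(ECD) = -272/9 ∩ EG · DC = -75136/909]
2. E_y = -4/3  [2·signedArea(ECD) = -272/9 ∩ EG · DC = -75136/909]
   → E = (20/9, -4/3)
3. A_x = -4/3  [line -4·x + -20·y + -256/3 = 0 ∩ |AC|² = 2248/9]
4. A_y = -4  [line -4·x + -20·y + -256/3 = 0 ∩ |AC|² = 2248/9]
   → A = (-4/3, -4)
5. B_x = -26/3  [B is the reflection of C across A]
6. B_y = -18  [B is the reflection of C across A]
   → B = (-26/3, -18)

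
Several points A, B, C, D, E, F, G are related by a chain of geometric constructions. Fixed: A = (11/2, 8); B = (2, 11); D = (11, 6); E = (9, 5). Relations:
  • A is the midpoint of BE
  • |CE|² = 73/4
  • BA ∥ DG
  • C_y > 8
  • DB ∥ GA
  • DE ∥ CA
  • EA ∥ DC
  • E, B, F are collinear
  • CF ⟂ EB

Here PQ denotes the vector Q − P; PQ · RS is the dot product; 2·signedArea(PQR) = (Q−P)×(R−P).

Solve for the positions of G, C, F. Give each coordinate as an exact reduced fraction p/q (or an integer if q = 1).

1. G_x = 29/2  [DB ∥ GA ∩ BA ∥ DG]
2. G_y = 3  [DB ∥ GA ∩ BA ∥ DG]
   → G = (29/2, 3)
3. C_x = 15/2  [DE ∥ CA ∩ EA ∥ DC]
4. C_y = 9  [DE ∥ CA ∩ EA ∥ DC]
   → C = (15/2, 9)
5. F_x = 1047/170  [E, B, F are collinear ∩ CF ⟂ EB]
6. F_y = 632/85  [E, B, F are collinear ∩ CF ⟂ EB]
   → F = (1047/170, 632/85)

C = (15/2, 9)
F = (1047/170, 632/85)
G = (29/2, 3)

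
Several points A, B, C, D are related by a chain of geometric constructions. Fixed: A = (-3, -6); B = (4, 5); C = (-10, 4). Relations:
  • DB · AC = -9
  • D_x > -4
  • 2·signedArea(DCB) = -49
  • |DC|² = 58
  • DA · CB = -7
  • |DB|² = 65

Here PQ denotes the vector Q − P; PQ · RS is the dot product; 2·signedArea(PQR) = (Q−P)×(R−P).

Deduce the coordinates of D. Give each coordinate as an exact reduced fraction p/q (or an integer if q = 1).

1. D_x = -3  [DB · AC = -9 ∩ DA · CB = -7]
2. D_y = 1  [DB · AC = -9 ∩ DA · CB = -7]
   → D = (-3, 1)

D = (-3, 1)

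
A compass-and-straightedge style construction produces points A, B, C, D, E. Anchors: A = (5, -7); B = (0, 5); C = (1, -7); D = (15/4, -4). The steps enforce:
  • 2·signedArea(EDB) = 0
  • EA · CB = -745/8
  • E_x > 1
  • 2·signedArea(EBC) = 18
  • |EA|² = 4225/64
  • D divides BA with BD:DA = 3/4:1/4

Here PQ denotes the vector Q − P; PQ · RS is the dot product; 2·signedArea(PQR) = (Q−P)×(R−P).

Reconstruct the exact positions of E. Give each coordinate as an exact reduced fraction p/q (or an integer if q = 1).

1. E_x = 15/8  [2·signedArea(EDB) = 0 ∩ EA · CB = -745/8]
2. E_y = 1/2  [2·signedArea(EDB) = 0 ∩ EA · CB = -745/8]
   → E = (15/8, 1/2)

E = (15/8, 1/2)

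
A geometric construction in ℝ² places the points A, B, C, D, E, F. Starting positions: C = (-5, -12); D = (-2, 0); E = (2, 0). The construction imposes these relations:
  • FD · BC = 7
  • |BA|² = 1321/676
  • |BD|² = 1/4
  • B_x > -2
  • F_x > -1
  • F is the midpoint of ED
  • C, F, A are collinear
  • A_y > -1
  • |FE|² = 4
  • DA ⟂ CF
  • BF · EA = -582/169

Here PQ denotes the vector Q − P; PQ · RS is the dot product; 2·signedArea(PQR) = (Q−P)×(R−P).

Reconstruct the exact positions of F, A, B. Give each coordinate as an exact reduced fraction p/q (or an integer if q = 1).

A = (-50/169, -120/169)
B = (-3/2, 0)
F = (0, 0)

1. F_x = 0  [F is the midpoint of ED]
2. F_y = 0  [F is the midpoint of ED]
   → F = (0, 0)
3. A_x = -50/169  [C, F, A are collinear ∩ DA ⟂ CF]
4. A_y = -120/169  [C, F, A are collinear ∩ DA ⟂ CF]
   → A = (-50/169, -120/169)
5. B_x = -3/2  [BF · EA = -582/169 ∩ FD · BC = 7]
6. B_y = 0  [BF · EA = -582/169 ∩ FD · BC = 7]
   → B = (-3/2, 0)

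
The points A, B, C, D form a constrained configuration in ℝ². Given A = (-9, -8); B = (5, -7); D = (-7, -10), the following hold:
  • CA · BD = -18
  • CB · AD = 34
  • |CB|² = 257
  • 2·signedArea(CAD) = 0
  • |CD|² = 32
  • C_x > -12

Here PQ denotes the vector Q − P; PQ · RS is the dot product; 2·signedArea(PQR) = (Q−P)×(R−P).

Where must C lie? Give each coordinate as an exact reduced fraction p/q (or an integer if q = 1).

C = (-11, -6)

1. C_x = -11  [2·signedArea(CAD) = 0 ∩ CA · BD = -18]
2. C_y = -6  [2·signedArea(CAD) = 0 ∩ CA · BD = -18]
   → C = (-11, -6)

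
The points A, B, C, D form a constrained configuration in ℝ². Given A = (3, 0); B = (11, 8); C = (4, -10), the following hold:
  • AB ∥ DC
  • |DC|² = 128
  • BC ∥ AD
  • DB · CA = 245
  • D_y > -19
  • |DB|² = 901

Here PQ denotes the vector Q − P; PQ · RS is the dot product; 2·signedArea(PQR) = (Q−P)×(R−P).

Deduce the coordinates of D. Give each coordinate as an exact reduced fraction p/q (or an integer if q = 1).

1. D_x = -4  [AB ∥ DC ∩ BC ∥ AD]
2. D_y = -18  [AB ∥ DC ∩ BC ∥ AD]
   → D = (-4, -18)

D = (-4, -18)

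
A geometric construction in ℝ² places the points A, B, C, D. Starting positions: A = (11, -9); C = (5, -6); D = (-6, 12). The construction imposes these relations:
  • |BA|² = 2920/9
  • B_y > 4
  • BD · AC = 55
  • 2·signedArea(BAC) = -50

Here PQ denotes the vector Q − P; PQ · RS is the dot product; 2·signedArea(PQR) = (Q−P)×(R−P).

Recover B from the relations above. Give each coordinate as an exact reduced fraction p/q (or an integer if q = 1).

1. B_x = -1/3  [2·signedArea(BAC) = -50 ∩ BD · AC = 55]
2. B_y = 5  [2·signedArea(BAC) = -50 ∩ BD · AC = 55]
   → B = (-1/3, 5)

B = (-1/3, 5)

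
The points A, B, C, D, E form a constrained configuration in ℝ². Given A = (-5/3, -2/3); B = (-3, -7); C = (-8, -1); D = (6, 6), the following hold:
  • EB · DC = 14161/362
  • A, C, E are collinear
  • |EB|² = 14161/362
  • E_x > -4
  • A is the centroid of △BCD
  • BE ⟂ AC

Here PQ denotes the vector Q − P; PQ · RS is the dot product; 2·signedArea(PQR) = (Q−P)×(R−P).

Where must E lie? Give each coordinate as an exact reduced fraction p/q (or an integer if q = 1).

1. E_x = -1205/362  [A, C, E are collinear ∩ BE ⟂ AC]
2. E_y = -273/362  [A, C, E are collinear ∩ BE ⟂ AC]
   → E = (-1205/362, -273/362)

E = (-1205/362, -273/362)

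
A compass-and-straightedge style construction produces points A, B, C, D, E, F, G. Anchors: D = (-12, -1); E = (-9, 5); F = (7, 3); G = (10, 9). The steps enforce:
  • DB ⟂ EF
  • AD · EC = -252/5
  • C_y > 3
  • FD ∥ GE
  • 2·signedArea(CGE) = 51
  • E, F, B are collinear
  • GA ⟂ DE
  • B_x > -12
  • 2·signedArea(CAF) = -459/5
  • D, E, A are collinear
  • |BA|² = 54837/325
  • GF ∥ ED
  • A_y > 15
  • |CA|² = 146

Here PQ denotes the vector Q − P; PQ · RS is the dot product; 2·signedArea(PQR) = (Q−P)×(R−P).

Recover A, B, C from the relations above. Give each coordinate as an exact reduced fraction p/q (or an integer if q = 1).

1. A_x = -18/5  [D, E, A are collinear ∩ GA ⟂ DE]
2. A_y = 79/5  [D, E, A are collinear ∩ GA ⟂ DE]
   → A = (-18/5, 79/5)
3. B_x = -729/65  [E, F, B are collinear ∩ DB ⟂ EF]
4. B_y = 343/65  [E, F, B are collinear ∩ DB ⟂ EF]
   → B = (-729/65, 343/65)
5. C_x = -1  [2·signedArea(CGE) = 51 ∩ AD · EC = -252/5]
6. C_y = 4  [2·signedArea(CGE) = 51 ∩ AD · EC = -252/5]
   → C = (-1, 4)

A = (-18/5, 79/5)
B = (-729/65, 343/65)
C = (-1, 4)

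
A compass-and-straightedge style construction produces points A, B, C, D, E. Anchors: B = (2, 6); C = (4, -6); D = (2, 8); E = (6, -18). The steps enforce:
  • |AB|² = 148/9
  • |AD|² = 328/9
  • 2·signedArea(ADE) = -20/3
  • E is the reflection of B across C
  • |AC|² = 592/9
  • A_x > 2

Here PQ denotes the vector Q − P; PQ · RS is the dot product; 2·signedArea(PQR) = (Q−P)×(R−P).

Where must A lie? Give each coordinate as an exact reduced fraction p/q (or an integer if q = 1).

1. A_x = 8/3  [line 26·x + 4·y + -232/3 = 0 ∩ |AB|² = 148/9]
2. A_y = 2  [line 26·x + 4·y + -232/3 = 0 ∩ |AB|² = 148/9]
   → A = (8/3, 2)

A = (8/3, 2)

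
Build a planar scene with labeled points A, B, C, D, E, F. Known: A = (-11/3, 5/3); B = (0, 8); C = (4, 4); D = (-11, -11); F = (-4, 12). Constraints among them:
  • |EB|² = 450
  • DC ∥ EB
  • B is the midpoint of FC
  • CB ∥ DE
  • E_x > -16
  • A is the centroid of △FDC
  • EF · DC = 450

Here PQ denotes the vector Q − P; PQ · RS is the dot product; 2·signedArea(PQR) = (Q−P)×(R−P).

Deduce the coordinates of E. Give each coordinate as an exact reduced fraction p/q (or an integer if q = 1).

1. E_x = -15  [DC ∥ EB ∩ CB ∥ DE]
2. E_y = -7  [DC ∥ EB ∩ CB ∥ DE]
   → E = (-15, -7)

E = (-15, -7)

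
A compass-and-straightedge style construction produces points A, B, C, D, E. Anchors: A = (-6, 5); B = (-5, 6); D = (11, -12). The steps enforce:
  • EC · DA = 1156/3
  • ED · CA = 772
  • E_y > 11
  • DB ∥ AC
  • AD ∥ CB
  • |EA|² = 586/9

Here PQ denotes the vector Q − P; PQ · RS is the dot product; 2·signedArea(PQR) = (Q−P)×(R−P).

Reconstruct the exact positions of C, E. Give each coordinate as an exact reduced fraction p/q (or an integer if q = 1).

1. C_x = -22  [AD ∥ CB ∩ DB ∥ AC]
2. C_y = 23  [AD ∥ CB ∩ DB ∥ AC]
   → C = (-22, 23)
3. E_x = -11  [EC · DA = 1156/3 ∩ ED · CA = 772]
4. E_y = 34/3  [EC · DA = 1156/3 ∩ ED · CA = 772]
   → E = (-11, 34/3)

C = (-22, 23)
E = (-11, 34/3)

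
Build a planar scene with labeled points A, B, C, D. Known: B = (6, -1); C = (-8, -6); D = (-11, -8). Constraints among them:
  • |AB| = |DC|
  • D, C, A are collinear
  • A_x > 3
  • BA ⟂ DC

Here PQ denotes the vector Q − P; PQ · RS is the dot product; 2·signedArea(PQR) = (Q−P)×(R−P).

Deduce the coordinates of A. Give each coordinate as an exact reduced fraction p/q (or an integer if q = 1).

1. A_x = 4  [D, C, A are collinear ∩ BA ⟂ DC]
2. A_y = 2  [D, C, A are collinear ∩ BA ⟂ DC]
   → A = (4, 2)

A = (4, 2)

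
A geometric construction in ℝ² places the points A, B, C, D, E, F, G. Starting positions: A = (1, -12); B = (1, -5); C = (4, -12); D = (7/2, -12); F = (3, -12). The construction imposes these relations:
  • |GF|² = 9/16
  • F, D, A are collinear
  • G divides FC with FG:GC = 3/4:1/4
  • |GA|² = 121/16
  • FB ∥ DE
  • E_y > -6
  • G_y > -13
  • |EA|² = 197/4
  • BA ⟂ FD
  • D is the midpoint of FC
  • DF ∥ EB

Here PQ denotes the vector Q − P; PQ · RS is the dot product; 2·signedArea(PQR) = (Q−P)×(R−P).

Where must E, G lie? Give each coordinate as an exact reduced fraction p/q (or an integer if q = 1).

1. E_x = 3/2  [DF ∥ EB ∩ FB ∥ DE]
2. E_y = -5  [DF ∥ EB ∩ FB ∥ DE]
   → E = (3/2, -5)
3. G_x = 15/4  [G divides FC with FG:GC = 3/4:1/4]
4. G_y = -12  [G divides FC with FG:GC = 3/4:1/4]
   → G = (15/4, -12)

E = (3/2, -5)
G = (15/4, -12)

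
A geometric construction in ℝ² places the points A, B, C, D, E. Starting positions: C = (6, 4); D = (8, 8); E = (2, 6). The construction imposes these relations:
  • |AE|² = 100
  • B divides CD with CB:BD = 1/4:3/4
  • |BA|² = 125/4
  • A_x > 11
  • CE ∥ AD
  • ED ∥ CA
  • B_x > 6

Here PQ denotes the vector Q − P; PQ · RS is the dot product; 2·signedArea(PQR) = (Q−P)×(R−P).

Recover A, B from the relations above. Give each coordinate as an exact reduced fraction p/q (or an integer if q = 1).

1. A_x = 12  [CE ∥ AD ∩ ED ∥ CA]
2. A_y = 6  [CE ∥ AD ∩ ED ∥ CA]
   → A = (12, 6)
3. B_x = 13/2  [B divides CD with CB:BD = 1/4:3/4]
4. B_y = 5  [B divides CD with CB:BD = 1/4:3/4]
   → B = (13/2, 5)

A = (12, 6)
B = (13/2, 5)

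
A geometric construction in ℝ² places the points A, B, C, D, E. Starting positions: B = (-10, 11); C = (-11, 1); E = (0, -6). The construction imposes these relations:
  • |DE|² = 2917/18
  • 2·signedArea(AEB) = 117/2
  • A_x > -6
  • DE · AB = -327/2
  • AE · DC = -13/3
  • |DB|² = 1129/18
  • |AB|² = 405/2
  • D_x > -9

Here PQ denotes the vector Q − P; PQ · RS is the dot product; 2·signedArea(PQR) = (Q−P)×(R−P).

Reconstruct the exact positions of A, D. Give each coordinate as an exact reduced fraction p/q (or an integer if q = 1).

1. A_x = -11/2  [line -17·x + -10·y + -237/2 = 0 ∩ |AB|² = 405/2]
2. A_y = -5/2  [line -17·x + -10·y + -237/2 = 0 ∩ |AB|² = 405/2]
   → A = (-11/2, -5/2)
3. D_x = -53/6  [DE · AB = -327/2 ∩ AE · DC = -13/3]
4. D_y = 19/6  [DE · AB = -327/2 ∩ AE · DC = -13/3]
   → D = (-53/6, 19/6)

A = (-11/2, -5/2)
D = (-53/6, 19/6)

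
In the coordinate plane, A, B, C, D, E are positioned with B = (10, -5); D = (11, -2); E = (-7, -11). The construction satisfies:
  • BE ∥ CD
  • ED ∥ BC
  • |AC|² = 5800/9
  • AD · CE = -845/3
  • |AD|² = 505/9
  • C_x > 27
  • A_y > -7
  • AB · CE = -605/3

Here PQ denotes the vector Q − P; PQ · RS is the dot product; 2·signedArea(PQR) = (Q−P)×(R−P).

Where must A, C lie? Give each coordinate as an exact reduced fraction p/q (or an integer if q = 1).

1. C_x = 28  [BE ∥ CD ∩ ED ∥ BC]
2. C_y = 4  [BE ∥ CD ∩ ED ∥ BC]
   → C = (28, 4)
3. A_x = 14/3  [line 35·x + 15·y + -220/3 = 0 ∩ |AC|² = 5800/9]
4. A_y = -6  [line 35·x + 15·y + -220/3 = 0 ∩ |AC|² = 5800/9]
   → A = (14/3, -6)

A = (14/3, -6)
C = (28, 4)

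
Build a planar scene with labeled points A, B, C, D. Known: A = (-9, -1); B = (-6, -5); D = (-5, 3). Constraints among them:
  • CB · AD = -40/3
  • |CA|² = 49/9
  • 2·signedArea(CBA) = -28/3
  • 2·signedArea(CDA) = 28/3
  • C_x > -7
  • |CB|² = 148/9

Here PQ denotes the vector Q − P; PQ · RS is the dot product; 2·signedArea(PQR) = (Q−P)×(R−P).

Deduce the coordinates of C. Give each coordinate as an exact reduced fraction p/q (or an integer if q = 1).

C = (-20/3, -1)

1. C_x = -20/3  [2·signedArea(CDA) = 28/3 ∩ CB · AD = -40/3]
2. C_y = -1  [2·signedArea(CDA) = 28/3 ∩ CB · AD = -40/3]
   → C = (-20/3, -1)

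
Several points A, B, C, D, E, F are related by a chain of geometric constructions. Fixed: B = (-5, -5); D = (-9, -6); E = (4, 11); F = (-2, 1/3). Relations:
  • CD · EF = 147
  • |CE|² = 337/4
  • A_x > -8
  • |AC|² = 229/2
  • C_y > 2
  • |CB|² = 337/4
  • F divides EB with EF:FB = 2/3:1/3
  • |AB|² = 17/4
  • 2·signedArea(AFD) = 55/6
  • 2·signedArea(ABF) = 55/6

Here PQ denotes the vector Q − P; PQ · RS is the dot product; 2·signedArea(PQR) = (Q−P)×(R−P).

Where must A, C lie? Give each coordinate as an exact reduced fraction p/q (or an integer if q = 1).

A = (-7, -11/2)
C = (-1/2, 3)

1. A_x = -7  [2·signedArea(ABF) = 55/6 ∩ 2·signedArea(AFD) = 55/6]
2. A_y = -11/2  [2·signedArea(ABF) = 55/6 ∩ 2·signedArea(AFD) = 55/6]
   → A = (-7, -11/2)
3. C_x = -1/2  [line 6·x + 32/3·y + -29 = 0 ∩ |CB|² = 337/4]
4. C_y = 3  [line 6·x + 32/3·y + -29 = 0 ∩ |CB|² = 337/4]
   → C = (-1/2, 3)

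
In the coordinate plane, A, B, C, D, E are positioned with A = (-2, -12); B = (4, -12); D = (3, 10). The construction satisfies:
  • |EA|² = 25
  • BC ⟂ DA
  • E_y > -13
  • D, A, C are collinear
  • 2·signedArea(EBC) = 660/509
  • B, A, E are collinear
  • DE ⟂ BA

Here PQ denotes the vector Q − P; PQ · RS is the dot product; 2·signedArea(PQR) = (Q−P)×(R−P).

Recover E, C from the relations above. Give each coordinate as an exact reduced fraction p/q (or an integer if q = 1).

C = (-868/509, -5448/509)
E = (3, -12)

1. E_x = 3  [B, A, E are collinear ∩ DE ⟂ BA]
2. E_y = -12  [B, A, E are collinear ∩ DE ⟂ BA]
   → E = (3, -12)
3. C_x = -868/509  [D, A, C are collinear ∩ BC ⟂ DA]
4. C_y = -5448/509  [D, A, C are collinear ∩ BC ⟂ DA]
   → C = (-868/509, -5448/509)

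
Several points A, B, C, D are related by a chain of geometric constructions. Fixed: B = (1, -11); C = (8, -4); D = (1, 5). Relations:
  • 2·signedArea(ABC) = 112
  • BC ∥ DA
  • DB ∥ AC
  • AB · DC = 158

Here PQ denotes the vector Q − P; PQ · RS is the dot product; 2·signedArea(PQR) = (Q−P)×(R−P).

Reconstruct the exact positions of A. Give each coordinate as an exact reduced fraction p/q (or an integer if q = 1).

1. A_x = 8  [DB ∥ AC ∩ BC ∥ DA]
2. A_y = 12  [DB ∥ AC ∩ BC ∥ DA]
   → A = (8, 12)

A = (8, 12)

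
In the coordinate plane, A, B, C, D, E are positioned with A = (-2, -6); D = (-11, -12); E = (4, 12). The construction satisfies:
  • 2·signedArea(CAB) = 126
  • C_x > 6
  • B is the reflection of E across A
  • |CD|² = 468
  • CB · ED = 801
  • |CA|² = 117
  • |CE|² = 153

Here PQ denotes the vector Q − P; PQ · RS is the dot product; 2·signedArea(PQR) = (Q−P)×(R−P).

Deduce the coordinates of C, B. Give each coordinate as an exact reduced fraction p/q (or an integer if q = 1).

1. B_x = -8  [B is the reflection of E across A]
2. B_y = -24  [B is the reflection of E across A]
   → B = (-8, -24)
3. C_x = 7  [CB · ED = 801 ∩ 2·signedArea(CAB) = 126]
4. C_y = 0  [CB · ED = 801 ∩ 2·signedArea(CAB) = 126]
   → C = (7, 0)

B = (-8, -24)
C = (7, 0)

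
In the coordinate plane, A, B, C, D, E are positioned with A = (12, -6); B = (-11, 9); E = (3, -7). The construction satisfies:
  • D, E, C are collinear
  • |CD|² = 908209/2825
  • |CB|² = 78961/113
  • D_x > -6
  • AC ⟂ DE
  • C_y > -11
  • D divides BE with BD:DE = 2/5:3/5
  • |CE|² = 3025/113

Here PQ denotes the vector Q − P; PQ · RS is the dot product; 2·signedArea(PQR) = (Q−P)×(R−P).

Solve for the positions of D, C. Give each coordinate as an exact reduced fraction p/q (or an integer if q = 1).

C = (724/113, -1231/113)
D = (-27/5, 13/5)

1. D_x = -27/5  [D divides BE with BD:DE = 2/5:3/5]
2. D_y = 13/5  [D divides BE with BD:DE = 2/5:3/5]
   → D = (-27/5, 13/5)
3. C_x = 724/113  [D, E, C are collinear ∩ AC ⟂ DE]
4. C_y = -1231/113  [D, E, C are collinear ∩ AC ⟂ DE]
   → C = (724/113, -1231/113)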